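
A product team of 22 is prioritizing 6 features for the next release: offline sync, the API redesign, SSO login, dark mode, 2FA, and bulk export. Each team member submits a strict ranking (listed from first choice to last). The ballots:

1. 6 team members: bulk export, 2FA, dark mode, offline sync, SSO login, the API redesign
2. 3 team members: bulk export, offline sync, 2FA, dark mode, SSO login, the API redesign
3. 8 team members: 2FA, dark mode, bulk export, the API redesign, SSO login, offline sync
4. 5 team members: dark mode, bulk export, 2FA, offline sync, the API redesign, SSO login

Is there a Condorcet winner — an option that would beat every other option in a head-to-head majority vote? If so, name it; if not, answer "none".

none

Checking pairwise contests:
dark mode beats offline sync 19–3.
offline sync beats the API redesign 14–8.
offline sync beats SSO login 14–8.
2FA beats dark mode 17–5.
bulk export beats 2FA 14–8.
dark mode beats bulk export 13–9.
Every option loses at least one head-to-head, so there is no Condorcet winner.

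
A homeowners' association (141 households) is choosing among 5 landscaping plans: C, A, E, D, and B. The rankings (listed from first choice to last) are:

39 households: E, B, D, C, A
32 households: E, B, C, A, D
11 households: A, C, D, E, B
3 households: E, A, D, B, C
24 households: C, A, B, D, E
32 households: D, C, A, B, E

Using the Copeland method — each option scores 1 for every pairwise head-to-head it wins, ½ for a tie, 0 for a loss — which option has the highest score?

E

C: beats A; loses to E, D, and B → score 1.
A: loses to C, E, D, and B → score 0.
E: beats C, A, D, and B → score 4.
D: beats C and A; loses to E and B → score 2.
B: beats C, A, and D; loses to E → score 3.
E has the best pairwise record.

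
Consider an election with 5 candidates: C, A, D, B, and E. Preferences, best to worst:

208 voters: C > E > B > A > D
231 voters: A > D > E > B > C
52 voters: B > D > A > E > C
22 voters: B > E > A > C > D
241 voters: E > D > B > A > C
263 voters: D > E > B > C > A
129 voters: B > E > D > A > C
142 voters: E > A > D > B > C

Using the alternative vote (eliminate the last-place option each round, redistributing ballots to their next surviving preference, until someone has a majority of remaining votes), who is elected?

Round 1: C 208, A 231, D 263, B 203, E 383. Eliminate B.
Round 2: C 208, A 231, D 315, E 534. Eliminate C.
Round 3: A 231, D 315, E 742. E has a majority.

E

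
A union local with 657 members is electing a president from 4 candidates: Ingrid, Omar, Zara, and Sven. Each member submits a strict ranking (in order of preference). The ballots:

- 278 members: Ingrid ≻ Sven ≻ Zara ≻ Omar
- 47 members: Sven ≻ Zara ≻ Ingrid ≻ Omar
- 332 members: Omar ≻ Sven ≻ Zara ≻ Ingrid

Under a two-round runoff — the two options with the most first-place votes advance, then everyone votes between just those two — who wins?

Round 1 first-place votes: Ingrid 278, Omar 332, Zara 0, Sven 47.
Omar and Ingrid advance.
Runoff: Omar is preferred to Ingrid by 332 voters; Ingrid by 325.
Omar wins the runoff.

Omar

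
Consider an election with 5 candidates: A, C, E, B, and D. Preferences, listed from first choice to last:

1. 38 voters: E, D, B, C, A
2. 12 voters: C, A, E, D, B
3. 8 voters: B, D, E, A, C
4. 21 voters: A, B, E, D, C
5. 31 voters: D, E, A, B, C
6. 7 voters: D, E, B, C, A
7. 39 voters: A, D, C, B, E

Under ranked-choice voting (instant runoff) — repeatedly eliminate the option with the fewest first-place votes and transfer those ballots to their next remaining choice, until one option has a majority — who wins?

Round 1: A 60, C 12, E 38, B 8, D 38. Eliminate B.
Round 2: A 60, C 12, E 38, D 46. Eliminate C.
Round 3: A 72, E 38, D 46. Eliminate E.
Round 4: A 72, D 84. D has a majority.

D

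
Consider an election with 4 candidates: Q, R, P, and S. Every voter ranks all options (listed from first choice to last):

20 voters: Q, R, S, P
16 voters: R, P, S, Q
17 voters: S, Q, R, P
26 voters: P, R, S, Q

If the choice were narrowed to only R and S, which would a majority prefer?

Voters preferring R to S: 62; preferring S to R: 17.
R wins the head-to-head.

R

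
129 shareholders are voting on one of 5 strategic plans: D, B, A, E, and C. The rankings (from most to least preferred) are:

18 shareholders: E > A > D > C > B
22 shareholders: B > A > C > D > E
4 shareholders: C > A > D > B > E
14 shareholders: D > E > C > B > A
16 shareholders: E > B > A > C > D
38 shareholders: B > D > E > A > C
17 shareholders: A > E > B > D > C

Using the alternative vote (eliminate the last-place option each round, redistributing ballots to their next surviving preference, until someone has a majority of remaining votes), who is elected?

E

Round 1: D 14, B 60, A 17, E 34, C 4. Eliminate C.
Round 2: D 14, B 60, A 21, E 34. Eliminate D.
Round 3: B 60, A 21, E 48. Eliminate A.
Round 4: B 64, E 65. E has a majority.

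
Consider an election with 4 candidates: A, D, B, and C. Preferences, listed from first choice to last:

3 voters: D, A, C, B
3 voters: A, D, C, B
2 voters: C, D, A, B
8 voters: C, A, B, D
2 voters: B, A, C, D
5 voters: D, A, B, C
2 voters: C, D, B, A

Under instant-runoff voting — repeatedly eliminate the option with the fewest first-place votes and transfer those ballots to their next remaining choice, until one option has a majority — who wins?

Round 1: A 3, D 8, B 2, C 12. Eliminate B.
Round 2: A 5, D 8, C 12. Eliminate A.
Round 3: D 11, C 14. C has a majority.

C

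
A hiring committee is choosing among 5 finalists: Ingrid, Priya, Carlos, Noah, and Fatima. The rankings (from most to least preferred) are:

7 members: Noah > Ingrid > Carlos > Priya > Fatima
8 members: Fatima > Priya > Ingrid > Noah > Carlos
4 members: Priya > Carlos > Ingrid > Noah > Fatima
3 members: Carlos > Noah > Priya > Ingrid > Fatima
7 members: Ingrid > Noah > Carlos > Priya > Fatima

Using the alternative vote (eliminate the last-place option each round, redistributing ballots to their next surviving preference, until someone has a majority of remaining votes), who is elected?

Ingrid

Round 1: Ingrid 7, Priya 4, Carlos 3, Noah 7, Fatima 8. Eliminate Carlos.
Round 2: Ingrid 7, Priya 4, Noah 10, Fatima 8. Eliminate Priya.
Round 3: Ingrid 11, Noah 10, Fatima 8. Eliminate Fatima.
Round 4: Ingrid 19, Noah 10. Ingrid has a majority.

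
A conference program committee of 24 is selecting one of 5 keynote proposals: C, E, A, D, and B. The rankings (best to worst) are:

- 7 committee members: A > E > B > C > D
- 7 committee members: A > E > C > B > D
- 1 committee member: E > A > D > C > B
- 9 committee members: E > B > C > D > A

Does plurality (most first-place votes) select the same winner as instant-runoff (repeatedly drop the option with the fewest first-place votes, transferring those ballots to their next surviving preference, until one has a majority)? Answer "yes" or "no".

yes

Plurality — first-place votes: C 0, E 10, A 14, D 0, B 0. Winner: A.
Instant-runoff — R1 C 0, E 10, A 14, D 0, B 0 (A winner). Winner: A.
The two methods agree.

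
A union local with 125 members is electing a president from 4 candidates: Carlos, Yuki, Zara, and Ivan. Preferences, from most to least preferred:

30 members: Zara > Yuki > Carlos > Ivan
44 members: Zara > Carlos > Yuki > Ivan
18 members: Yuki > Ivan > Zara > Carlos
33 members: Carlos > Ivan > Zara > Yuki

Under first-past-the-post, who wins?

Zara

First-place votes: Carlos 33, Yuki 18, Zara 74, Ivan 0.
Zara has the most first-place votes.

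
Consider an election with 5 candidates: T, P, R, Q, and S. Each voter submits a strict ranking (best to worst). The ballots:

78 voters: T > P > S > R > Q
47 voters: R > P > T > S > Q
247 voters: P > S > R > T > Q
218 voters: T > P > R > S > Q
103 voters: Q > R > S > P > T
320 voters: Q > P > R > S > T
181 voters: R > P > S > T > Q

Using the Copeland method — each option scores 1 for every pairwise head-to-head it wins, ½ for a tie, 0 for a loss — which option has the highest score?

P

T: beats Q; loses to P, R, and S → score 1.
P: beats T, R, Q, and S → score 4.
R: beats T, Q, and S; loses to P → score 3.
Q: loses to T, P, R, and S → score 0.
S: beats T and Q; loses to P and R → score 2.
P has the best pairwise record.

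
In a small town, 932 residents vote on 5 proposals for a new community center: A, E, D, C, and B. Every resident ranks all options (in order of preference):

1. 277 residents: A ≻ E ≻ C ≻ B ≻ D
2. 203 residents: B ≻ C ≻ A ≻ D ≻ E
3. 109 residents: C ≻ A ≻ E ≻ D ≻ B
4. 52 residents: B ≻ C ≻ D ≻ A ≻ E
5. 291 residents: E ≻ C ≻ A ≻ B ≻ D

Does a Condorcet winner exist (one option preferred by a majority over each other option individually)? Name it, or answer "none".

none

Checking pairwise contests:
C beats A 655–277.
A beats E 641–291.
A beats D 880–52.
E beats C 568–364.
A beats B 677–255.
Every option loses at least one head-to-head, so there is no Condorcet winner.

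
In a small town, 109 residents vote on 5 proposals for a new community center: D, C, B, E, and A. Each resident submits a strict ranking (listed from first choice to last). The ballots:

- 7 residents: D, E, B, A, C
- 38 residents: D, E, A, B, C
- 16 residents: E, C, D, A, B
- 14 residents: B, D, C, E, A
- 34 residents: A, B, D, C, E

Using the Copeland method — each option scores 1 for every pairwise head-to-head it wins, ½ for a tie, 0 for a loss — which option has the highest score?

D: beats C, B, E, and A → score 4.
C: loses to D, B, E, and A → score 0.
B: beats C; loses to D, E, and A → score 1.
E: beats C, B, and A; loses to D → score 3.
A: beats C and B; loses to D and E → score 2.
D has the best pairwise record.

D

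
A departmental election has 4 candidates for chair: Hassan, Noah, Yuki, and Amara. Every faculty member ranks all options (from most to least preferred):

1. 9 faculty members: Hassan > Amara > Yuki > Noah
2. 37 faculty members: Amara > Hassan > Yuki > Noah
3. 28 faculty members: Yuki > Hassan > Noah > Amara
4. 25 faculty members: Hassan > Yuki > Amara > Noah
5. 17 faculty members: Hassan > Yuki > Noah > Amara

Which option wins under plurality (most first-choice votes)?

Hassan

First-place votes: Hassan 51, Noah 0, Yuki 28, Amara 37.
Hassan has the most first-place votes.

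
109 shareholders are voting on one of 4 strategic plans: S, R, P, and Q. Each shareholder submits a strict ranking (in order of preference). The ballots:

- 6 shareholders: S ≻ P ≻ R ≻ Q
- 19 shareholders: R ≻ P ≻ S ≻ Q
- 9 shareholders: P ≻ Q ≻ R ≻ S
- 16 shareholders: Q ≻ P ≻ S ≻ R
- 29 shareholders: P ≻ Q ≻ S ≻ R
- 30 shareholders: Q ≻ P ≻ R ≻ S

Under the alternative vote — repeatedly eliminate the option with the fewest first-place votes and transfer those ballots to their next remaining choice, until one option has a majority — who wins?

Round 1: S 6, R 19, P 38, Q 46. Eliminate S.
Round 2: R 19, P 44, Q 46. Eliminate R.
Round 3: P 63, Q 46. P has a majority.

P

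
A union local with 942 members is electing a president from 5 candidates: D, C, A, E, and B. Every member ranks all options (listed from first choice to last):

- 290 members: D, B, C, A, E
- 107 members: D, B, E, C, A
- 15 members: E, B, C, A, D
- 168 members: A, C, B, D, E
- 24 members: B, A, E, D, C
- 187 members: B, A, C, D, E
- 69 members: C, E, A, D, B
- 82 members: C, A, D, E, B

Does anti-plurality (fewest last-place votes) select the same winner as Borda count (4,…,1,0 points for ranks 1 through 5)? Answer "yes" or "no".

no

Anti-plurality — last-place votes: D 15, C 24, A 107, E 645, B 151. Winner: D.
Borda — scores: D 2200, C 2199, A 1994, E 611, B 2416. Winner: B.
The two methods disagree.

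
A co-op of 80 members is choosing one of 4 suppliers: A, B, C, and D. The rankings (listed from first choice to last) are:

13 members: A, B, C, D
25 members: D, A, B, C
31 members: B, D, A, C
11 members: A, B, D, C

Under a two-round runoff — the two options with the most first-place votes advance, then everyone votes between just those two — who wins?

B

Round 1 first-place votes: A 24, B 31, C 0, D 25.
B and D advance.
Runoff: B is preferred to D by 55 voters; D by 25.
B wins the runoff.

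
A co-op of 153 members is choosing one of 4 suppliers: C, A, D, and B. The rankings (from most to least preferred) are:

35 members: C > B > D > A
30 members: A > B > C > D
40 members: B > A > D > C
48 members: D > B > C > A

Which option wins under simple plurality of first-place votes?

First-place votes: C 35, A 30, D 48, B 40.
D has the most first-place votes.

D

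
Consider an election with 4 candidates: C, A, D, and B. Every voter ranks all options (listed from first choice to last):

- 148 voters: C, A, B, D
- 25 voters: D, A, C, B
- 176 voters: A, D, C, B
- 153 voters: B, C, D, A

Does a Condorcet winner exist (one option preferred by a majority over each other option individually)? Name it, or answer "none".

C

C vs A: 301–201 for C.
C vs D: 301–201 for C.
C vs B: 349–153 for C.
C beats every other option head-to-head.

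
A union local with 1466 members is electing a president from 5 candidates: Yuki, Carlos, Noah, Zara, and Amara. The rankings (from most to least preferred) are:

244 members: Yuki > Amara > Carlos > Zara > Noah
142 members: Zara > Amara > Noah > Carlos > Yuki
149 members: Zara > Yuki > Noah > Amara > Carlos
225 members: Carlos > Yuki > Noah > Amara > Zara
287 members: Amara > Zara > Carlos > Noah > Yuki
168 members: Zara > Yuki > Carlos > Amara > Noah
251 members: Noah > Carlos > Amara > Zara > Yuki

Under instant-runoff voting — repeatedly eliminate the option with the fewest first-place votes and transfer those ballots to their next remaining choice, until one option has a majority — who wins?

Round 1: Yuki 244, Carlos 225, Noah 251, Zara 459, Amara 287. Eliminate Carlos.
Round 2: Yuki 469, Noah 251, Zara 459, Amara 287. Eliminate Noah.
Round 3: Yuki 469, Zara 459, Amara 538. Eliminate Zara.
Round 4: Yuki 786, Amara 680. Yuki has a majority.

Yuki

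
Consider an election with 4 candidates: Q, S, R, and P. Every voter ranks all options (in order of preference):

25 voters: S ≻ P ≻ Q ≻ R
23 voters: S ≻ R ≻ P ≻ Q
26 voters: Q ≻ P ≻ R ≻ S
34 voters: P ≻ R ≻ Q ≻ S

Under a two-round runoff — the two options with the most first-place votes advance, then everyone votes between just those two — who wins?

P

Round 1 first-place votes: Q 26, S 48, R 0, P 34.
S and P advance.
Runoff: S is preferred to P by 48 voters; P by 60.
P wins the runoff.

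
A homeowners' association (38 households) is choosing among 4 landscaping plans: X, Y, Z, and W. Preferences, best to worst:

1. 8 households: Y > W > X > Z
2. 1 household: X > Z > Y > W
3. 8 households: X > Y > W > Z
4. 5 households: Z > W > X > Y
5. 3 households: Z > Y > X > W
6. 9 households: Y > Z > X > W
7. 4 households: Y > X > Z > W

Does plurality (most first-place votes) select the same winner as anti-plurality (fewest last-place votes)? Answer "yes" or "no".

Plurality — first-place votes: X 9, Y 21, Z 8, W 0. Winner: Y.
Anti-plurality — last-place votes: X 0, Y 5, Z 16, W 17. Winner: X.
The two methods disagree.

no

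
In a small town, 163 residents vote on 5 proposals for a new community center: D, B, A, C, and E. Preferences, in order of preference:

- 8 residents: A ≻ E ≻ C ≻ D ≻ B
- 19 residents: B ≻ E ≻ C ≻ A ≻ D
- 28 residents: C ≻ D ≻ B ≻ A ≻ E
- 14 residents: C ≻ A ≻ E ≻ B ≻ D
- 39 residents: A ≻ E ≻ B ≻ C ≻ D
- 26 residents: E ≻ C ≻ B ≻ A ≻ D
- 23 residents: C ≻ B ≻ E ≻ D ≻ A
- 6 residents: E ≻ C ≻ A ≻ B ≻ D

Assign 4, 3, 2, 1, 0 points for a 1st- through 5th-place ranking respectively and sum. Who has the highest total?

C

D: 8·1 + 19·0 + 28·3 + 14·0 + 39·0 + 26·0 + 23·1 + 6·0 = 115
B: 8·0 + 19·4 + 28·2 + 14·1 + 39·2 + 26·2 + 23·3 + 6·1 = 351
A: 8·4 + 19·1 + 28·1 + 14·3 + 39·4 + 26·1 + 23·0 + 6·2 = 315
C: 8·2 + 19·2 + 28·4 + 14·4 + 39·1 + 26·3 + 23·4 + 6·3 = 449
E: 8·3 + 19·3 + 28·0 + 14·2 + 39·3 + 26·4 + 23·2 + 6·4 = 400
C has the highest Borda score (449).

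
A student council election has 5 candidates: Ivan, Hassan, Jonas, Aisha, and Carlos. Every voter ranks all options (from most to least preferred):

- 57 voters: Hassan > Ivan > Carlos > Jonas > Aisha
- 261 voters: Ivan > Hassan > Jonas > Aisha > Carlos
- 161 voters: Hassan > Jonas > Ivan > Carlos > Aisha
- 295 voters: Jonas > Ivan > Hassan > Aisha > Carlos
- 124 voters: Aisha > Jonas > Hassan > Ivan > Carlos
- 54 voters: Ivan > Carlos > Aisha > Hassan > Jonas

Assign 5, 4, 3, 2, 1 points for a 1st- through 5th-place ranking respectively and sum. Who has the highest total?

Ivan

Ivan: 57·4 + 261·5 + 161·3 + 295·4 + 124·2 + 54·5 = 3714
Hassan: 57·5 + 261·4 + 161·5 + 295·3 + 124·3 + 54·2 = 3499
Jonas: 57·2 + 261·3 + 161·4 + 295·5 + 124·4 + 54·1 = 3566
Aisha: 57·1 + 261·2 + 161·1 + 295·2 + 124·5 + 54·3 = 2112
Carlos: 57·3 + 261·1 + 161·2 + 295·1 + 124·1 + 54·4 = 1389
Ivan has the highest Borda score (3714).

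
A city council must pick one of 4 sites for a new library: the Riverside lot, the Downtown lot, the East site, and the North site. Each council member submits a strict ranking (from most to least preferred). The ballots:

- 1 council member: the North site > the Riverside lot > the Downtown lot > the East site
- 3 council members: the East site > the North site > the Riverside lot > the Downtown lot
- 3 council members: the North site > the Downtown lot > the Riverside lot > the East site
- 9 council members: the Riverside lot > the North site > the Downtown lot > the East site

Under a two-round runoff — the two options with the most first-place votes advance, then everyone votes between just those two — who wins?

the Riverside lot

Round 1 first-place votes: the Riverside lot 9, the Downtown lot 0, the East site 3, the North site 4.
the Riverside lot and the North site advance.
Runoff: the Riverside lot is preferred to the North site by 9 voters; the North site by 7.
the Riverside lot wins the runoff.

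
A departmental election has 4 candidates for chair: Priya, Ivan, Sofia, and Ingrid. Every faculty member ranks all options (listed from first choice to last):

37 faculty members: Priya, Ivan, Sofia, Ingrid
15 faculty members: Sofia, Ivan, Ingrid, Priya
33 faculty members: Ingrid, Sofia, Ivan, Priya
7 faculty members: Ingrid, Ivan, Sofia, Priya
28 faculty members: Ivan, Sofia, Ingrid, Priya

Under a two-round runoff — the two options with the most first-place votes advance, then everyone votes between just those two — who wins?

Round 1 first-place votes: Priya 37, Ivan 28, Sofia 15, Ingrid 40.
Ingrid and Priya advance.
Runoff: Ingrid is preferred to Priya by 83 voters; Priya by 37.
Ingrid wins the runoff.

Ingrid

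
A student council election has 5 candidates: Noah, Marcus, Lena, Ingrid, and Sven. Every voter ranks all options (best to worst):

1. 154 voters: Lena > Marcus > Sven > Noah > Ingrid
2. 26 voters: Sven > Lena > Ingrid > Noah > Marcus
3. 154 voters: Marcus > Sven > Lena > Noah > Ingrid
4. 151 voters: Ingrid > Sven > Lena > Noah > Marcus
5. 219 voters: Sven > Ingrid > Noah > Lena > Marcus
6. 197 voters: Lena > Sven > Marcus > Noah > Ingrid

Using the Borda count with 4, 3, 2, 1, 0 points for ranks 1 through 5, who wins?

Sven

Noah: 154·1 + 26·1 + 154·1 + 151·1 + 219·2 + 197·1 = 1120
Marcus: 154·3 + 26·0 + 154·4 + 151·0 + 219·0 + 197·2 = 1472
Lena: 154·4 + 26·3 + 154·2 + 151·2 + 219·1 + 197·4 = 2311
Ingrid: 154·0 + 26·2 + 154·0 + 151·4 + 219·3 + 197·0 = 1313
Sven: 154·2 + 26·4 + 154·3 + 151·3 + 219·4 + 197·3 = 2794
Sven has the highest Borda score (2794).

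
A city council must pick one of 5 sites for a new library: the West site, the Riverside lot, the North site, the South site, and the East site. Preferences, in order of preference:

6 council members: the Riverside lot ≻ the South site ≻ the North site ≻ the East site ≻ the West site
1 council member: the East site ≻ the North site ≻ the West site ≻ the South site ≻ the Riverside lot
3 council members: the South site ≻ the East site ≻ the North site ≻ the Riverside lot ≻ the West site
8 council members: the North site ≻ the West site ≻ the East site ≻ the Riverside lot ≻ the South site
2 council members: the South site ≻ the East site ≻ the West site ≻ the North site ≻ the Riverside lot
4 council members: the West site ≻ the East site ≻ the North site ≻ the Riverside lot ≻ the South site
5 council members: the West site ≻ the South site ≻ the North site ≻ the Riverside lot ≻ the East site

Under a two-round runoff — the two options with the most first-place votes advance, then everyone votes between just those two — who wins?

the North site

Round 1 first-place votes: the West site 9, the Riverside lot 6, the North site 8, the South site 5, the East site 1.
the West site and the North site advance.
Runoff: the West site is preferred to the North site by 11 voters; the North site by 18.
the North site wins the runoff.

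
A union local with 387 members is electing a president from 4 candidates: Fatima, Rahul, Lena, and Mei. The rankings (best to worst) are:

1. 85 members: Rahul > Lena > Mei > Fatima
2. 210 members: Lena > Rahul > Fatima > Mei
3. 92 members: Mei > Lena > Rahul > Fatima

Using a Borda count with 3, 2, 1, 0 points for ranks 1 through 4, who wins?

Lena

Fatima: 85·0 + 210·1 + 92·0 = 210
Rahul: 85·3 + 210·2 + 92·1 = 767
Lena: 85·2 + 210·3 + 92·2 = 984
Mei: 85·1 + 210·0 + 92·3 = 361
Lena has the highest Borda score (984).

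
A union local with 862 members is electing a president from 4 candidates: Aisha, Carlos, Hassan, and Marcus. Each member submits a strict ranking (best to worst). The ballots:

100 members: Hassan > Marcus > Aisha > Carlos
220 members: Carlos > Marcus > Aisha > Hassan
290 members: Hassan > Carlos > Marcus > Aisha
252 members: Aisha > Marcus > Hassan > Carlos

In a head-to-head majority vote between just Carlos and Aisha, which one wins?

Carlos

Voters preferring Carlos to Aisha: 510; preferring Aisha to Carlos: 352.
Carlos wins the head-to-head.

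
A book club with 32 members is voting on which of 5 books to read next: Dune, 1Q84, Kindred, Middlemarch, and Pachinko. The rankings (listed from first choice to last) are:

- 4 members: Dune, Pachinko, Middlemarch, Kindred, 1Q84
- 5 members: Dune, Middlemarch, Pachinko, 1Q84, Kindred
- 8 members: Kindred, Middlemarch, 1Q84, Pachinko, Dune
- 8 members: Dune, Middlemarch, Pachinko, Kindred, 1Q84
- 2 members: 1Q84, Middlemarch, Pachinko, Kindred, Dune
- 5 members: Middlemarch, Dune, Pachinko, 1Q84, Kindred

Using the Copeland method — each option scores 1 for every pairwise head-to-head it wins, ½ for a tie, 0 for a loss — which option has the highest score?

Dune

Dune: beats 1Q84, Kindred, Middlemarch, and Pachinko → score 4.
1Q84: loses to Dune, Kindred, Middlemarch, and Pachinko → score 0.
Kindred: beats 1Q84; loses to Dune, Middlemarch, and Pachinko → score 1.
Middlemarch: beats 1Q84, Kindred, and Pachinko; loses to Dune → score 3.
Pachinko: beats 1Q84 and Kindred; loses to Dune and Middlemarch → score 2.
Dune has the best pairwise record.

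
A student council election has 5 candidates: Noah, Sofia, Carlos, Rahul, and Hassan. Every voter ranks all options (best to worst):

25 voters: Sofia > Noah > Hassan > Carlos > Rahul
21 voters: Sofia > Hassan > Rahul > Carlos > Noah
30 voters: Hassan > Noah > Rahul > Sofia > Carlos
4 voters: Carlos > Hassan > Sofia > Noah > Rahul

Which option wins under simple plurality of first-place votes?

First-place votes: Noah 0, Sofia 46, Carlos 4, Rahul 0, Hassan 30.
Sofia has the most first-place votes.

Sofia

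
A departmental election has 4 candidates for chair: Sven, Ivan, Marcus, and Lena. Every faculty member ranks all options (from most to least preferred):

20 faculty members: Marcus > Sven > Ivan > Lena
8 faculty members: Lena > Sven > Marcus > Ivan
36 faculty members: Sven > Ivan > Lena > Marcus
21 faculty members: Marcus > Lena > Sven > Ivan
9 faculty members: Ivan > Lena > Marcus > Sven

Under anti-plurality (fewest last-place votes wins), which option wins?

Last-place votes: Sven 9, Ivan 29, Marcus 36, Lena 20.
Sven is ranked last by the fewest voters, so Sven wins.

Sven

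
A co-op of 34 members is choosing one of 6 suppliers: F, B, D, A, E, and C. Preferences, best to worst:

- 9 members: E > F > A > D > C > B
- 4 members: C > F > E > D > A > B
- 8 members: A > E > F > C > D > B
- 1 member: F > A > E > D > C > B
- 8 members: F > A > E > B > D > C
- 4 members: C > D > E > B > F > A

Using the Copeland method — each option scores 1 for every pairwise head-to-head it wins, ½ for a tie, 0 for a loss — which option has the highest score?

F: beats B, D, A, and C; loses to E → score 4.
B: loses to F, D, A, E, and C → score 0.
D: beats B and C; loses to F, A, and E → score 2.
A: beats B, D, and C; ties E; loses to F → score 3.5.
E: beats F, B, D, and C; ties A → score 4.5.
C: beats B; loses to F, D, A, and E → score 1.
E has the best pairwise record.

E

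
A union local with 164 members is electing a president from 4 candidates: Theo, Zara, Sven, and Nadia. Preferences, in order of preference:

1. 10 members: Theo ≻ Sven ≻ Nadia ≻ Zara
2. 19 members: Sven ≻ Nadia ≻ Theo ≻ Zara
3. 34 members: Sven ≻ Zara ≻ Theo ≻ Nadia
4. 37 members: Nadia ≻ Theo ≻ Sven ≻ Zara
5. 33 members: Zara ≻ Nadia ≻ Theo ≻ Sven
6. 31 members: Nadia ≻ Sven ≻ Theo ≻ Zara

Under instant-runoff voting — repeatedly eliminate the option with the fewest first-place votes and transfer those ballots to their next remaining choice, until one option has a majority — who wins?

Nadia

Round 1: Theo 10, Zara 33, Sven 53, Nadia 68. Eliminate Theo.
Round 2: Zara 33, Sven 63, Nadia 68. Eliminate Zara.
Round 3: Sven 63, Nadia 101. Nadia has a majority.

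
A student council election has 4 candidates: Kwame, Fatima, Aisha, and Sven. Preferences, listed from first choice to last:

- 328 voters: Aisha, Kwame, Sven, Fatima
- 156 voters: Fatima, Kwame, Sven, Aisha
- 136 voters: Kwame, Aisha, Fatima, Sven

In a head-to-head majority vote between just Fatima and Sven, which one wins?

Voters preferring Fatima to Sven: 292; preferring Sven to Fatima: 328.
Sven wins the head-to-head.

Sven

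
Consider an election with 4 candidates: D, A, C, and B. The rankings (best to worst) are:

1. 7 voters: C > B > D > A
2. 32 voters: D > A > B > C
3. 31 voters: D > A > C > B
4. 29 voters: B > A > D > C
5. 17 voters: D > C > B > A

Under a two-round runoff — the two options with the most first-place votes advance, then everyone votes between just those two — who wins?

Round 1 first-place votes: D 80, A 0, C 7, B 29.
D and B advance.
Runoff: D is preferred to B by 80 voters; B by 36.
D wins the runoff.

D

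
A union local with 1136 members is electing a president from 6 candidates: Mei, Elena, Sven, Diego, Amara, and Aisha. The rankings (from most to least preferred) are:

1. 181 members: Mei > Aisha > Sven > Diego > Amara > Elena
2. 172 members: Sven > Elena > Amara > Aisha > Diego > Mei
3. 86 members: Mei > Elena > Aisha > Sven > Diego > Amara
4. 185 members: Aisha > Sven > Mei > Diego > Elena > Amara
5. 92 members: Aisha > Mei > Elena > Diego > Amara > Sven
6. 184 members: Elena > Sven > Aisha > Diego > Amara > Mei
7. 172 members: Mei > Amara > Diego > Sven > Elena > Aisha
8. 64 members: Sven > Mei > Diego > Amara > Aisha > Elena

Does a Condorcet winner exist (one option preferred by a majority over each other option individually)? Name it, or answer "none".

Sven vs Mei: 605–531 for Sven.
Sven vs Elena: 774–362 for Sven.
Sven vs Diego: 872–264 for Sven.
Sven vs Amara: 872–264 for Sven.
Sven vs Aisha: 592–544 for Sven.
Sven beats every other option head-to-head.

Sven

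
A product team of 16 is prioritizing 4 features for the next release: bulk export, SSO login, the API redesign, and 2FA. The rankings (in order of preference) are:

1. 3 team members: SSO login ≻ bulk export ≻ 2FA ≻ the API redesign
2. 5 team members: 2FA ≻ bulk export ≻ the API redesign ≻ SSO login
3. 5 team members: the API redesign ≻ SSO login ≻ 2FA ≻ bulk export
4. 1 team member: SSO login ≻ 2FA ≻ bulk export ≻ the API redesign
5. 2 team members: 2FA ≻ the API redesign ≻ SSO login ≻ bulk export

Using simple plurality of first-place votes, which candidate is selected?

2FA

First-place votes: bulk export 0, SSO login 4, the API redesign 5, 2FA 7.
2FA has the most first-place votes.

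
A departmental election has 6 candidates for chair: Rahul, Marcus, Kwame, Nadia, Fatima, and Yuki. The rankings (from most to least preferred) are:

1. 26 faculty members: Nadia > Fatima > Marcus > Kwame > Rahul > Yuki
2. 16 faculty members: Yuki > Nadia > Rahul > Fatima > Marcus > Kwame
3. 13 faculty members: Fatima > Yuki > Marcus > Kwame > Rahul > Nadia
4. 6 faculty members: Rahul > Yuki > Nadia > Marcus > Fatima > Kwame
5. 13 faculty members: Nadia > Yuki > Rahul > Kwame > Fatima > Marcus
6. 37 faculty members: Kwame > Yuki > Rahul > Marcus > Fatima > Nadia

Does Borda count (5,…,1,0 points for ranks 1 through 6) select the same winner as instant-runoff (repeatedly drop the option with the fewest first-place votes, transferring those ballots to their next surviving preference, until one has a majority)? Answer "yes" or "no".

Borda — scores: Rahul 267, Marcus 219, Kwame 289, Nadia 277, Fatima 257, Yuki 356. Winner: Yuki.
Instant-runoff — R1 Rahul 6, Marcus 0, Kwame 37, Nadia 39, Fatima 13, Yuki 16 (Marcus out); R2 Rahul 6, Kwame 37, Nadia 39, Fatima 13, Yuki 16 (Rahul out); R3 Kwame 37, Nadia 39, Fatima 13, Yuki 22 (Fatima out); R4 Kwame 37, Nadia 39, Yuki 35 (Yuki out); R5 Kwame 50, Nadia 61 (Nadia winner). Winner: Nadia.
The two methods disagree.

no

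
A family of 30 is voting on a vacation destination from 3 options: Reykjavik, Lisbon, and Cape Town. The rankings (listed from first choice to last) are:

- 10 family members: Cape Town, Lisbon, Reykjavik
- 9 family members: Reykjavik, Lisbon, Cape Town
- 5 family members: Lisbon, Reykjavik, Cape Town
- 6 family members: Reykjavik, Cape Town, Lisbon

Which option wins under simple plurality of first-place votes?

First-place votes: Reykjavik 15, Lisbon 5, Cape Town 10.
Reykjavik has the most first-place votes.

Reykjavik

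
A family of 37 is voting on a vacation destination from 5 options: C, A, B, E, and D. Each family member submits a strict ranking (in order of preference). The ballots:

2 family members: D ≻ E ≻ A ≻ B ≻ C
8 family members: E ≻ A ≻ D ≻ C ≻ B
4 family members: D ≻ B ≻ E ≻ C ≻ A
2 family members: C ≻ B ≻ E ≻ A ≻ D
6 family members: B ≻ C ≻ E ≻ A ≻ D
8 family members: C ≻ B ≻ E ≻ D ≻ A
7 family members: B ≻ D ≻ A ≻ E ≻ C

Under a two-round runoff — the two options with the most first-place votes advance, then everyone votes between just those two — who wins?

Round 1 first-place votes: C 10, A 0, B 13, E 8, D 6.
B and C advance.
Runoff: B is preferred to C by 19 voters; C by 18.
B wins the runoff.

B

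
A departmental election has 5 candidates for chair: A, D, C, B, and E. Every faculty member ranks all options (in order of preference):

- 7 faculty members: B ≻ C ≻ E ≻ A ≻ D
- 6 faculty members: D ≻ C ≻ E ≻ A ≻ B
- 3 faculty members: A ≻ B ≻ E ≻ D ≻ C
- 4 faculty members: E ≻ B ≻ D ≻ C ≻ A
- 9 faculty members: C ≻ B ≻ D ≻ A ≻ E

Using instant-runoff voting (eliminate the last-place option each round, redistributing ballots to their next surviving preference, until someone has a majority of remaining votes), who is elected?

Round 1: A 3, D 6, C 9, B 7, E 4. Eliminate A.
Round 2: D 6, C 9, B 10, E 4. Eliminate E.
Round 3: D 6, C 9, B 14. Eliminate D.
Round 4: C 15, B 14. C has a majority.

C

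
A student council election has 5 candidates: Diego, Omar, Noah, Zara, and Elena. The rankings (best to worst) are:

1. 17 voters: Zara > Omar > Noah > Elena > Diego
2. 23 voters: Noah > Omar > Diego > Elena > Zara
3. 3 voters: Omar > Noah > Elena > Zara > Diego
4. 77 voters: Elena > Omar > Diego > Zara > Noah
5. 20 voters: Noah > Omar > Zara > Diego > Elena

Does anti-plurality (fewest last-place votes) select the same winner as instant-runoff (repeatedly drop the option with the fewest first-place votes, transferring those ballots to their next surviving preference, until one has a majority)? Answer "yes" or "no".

Anti-plurality — last-place votes: Diego 20, Omar 0, Noah 77, Zara 23, Elena 20. Winner: Omar.
Instant-runoff — R1 Diego 0, Omar 3, Noah 43, Zara 17, Elena 77 (Elena winner). Winner: Elena.
The two methods disagree.

no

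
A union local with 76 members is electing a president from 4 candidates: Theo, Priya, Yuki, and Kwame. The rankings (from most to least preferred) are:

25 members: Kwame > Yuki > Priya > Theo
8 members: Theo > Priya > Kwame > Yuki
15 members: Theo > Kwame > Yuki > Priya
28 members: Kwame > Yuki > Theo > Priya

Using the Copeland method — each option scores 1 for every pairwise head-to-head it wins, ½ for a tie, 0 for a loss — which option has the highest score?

Kwame

Theo: beats Priya; loses to Yuki and Kwame → score 1.
Priya: loses to Theo, Yuki, and Kwame → score 0.
Yuki: beats Theo and Priya; loses to Kwame → score 2.
Kwame: beats Theo, Priya, and Yuki → score 3.
Kwame has the best pairwise record.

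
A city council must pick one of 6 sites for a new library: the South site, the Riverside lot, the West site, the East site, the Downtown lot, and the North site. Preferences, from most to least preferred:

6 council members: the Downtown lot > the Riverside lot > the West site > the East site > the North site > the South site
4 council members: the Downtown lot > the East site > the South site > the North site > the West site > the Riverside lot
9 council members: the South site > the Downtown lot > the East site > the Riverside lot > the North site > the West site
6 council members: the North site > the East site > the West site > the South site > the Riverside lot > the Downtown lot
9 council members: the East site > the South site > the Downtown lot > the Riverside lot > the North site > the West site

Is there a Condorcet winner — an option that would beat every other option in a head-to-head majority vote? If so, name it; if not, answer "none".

Checking pairwise contests:
the East site beats the South site 25–9.
the South site beats the Riverside lot 28–6.
the South site beats the West site 22–12.
the Downtown lot beats the East site 19–15.
the South site beats the Downtown lot 24–10.
the South site beats the North site 22–12.
Every option loses at least one head-to-head, so there is no Condorcet winner.

none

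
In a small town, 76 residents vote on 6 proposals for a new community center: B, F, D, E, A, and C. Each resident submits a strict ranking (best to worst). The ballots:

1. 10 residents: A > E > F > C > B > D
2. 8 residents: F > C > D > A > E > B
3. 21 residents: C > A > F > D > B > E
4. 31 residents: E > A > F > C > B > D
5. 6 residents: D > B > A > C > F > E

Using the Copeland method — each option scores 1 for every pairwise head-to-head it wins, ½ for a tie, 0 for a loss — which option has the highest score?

A

B: beats D; loses to F, E, A, and C → score 1.
F: beats B, D, and C; loses to E and A → score 3.
D: loses to B, F, E, A, and C → score 0.
E: beats B, F, D, and C; loses to A → score 4.
A: beats B, F, D, E, and C → score 5.
C: beats B and D; loses to F, E, and A → score 2.
A has the best pairwise record.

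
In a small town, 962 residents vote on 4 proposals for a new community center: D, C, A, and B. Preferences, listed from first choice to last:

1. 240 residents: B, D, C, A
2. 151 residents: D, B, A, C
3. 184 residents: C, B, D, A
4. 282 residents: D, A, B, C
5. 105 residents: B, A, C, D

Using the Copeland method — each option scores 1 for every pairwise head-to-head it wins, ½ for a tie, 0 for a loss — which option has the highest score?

D: beats C and A; loses to B → score 2.
C: loses to D, A, and B → score 0.
A: beats C; loses to D and B → score 1.
B: beats D, C, and A → score 3.
B has the best pairwise record.

B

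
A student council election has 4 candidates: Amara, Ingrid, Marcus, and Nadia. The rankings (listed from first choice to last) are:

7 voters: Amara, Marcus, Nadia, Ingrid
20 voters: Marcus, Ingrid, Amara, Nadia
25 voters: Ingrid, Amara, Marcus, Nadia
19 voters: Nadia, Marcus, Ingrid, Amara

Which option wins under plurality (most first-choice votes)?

Ingrid

First-place votes: Amara 7, Ingrid 25, Marcus 20, Nadia 19.
Ingrid has the most first-place votes.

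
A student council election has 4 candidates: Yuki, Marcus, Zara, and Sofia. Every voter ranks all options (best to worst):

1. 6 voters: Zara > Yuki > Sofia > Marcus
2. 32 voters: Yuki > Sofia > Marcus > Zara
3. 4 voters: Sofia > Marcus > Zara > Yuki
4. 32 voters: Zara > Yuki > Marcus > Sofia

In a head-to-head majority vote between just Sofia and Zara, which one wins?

Voters preferring Sofia to Zara: 36; preferring Zara to Sofia: 38.
Zara wins the head-to-head.

Zara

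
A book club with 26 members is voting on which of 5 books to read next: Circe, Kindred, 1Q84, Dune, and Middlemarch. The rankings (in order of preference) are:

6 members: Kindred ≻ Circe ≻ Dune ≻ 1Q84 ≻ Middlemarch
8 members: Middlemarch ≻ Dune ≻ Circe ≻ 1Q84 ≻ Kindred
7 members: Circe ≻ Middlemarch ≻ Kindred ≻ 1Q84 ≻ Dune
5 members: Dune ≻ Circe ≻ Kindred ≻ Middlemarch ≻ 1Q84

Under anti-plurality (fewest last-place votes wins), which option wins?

Circe

Last-place votes: Circe 0, Kindred 8, 1Q84 5, Dune 7, Middlemarch 6.
Circe is ranked last by the fewest voters, so Circe wins.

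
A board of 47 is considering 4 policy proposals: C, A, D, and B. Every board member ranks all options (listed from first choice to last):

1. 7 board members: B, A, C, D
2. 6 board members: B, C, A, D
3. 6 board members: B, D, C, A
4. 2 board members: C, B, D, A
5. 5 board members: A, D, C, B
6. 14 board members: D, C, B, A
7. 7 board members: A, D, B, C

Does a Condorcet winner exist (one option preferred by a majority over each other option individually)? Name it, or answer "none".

Checking pairwise contests:
D beats C 32–15.
C beats A 28–19.
A beats D 25–22.
D beats B 26–21.
Every option loses at least one head-to-head, so there is no Condorcet winner.

none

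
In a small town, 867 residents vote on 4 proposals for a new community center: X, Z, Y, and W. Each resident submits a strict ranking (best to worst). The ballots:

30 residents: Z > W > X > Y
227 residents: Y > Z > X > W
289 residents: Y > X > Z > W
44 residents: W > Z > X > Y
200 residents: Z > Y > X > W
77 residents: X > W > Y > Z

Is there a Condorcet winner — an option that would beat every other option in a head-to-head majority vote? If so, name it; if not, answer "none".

Y

Y vs X: 716–151 for Y.
Y vs Z: 593–274 for Y.
Y vs W: 716–151 for Y.
Y beats every other option head-to-head.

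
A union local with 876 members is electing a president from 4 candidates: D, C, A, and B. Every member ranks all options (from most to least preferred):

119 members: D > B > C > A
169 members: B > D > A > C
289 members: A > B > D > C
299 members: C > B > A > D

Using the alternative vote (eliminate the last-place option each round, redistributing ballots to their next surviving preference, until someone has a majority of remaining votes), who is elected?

Round 1: D 119, C 299, A 289, B 169. Eliminate D.
Round 2: C 299, A 289, B 288. Eliminate B.
Round 3: C 418, A 458. A has a majority.

A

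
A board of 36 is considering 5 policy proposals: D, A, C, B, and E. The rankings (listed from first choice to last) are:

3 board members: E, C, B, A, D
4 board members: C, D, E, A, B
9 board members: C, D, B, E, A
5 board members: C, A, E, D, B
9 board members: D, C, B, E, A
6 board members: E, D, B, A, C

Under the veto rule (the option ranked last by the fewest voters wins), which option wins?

Last-place votes: D 3, A 18, C 6, B 9, E 0.
E is ranked last by the fewest voters, so E wins.

E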